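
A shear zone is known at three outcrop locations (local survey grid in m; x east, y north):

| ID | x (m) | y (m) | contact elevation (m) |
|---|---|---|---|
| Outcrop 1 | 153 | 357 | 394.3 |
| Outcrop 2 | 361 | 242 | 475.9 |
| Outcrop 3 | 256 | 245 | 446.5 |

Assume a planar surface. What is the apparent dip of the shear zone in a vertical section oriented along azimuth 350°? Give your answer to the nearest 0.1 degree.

14.5°

Let the plane be z = a·x + b·y + c.
Outcrop 2−Outcrop 1: 208a − 115b = 81.6;  Outcrop 3−Outcrop 1: 103a − 112b = 52.2.
Solving gives a = 0.27388, b = −0.21420.
Unit vector along 350° is (sin 350°, cos 350°) = (-0.1736, 0.9848).
Slope in that direction = a·(-0.1736) + b·(0.9848) = −0.25850.
Apparent dip = arctan|0.25850| = 14.5° (true dip is 19.2°, so apparent ≤ true as expected).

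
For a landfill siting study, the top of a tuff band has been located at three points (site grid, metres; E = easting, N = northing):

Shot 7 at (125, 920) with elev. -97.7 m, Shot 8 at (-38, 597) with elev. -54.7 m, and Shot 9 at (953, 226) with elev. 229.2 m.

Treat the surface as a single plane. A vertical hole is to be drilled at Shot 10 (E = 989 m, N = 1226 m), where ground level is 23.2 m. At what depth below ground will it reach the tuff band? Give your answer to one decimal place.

Let the plane be z = a·E + b·N + c.
Shot 8−Shot 7: −163a − 323b = 43;  Shot 9−Shot 7: 828a − 694b = 326.9.
Solving gives a = 0.199037, b = −0.233570.
Then c = -97.7 − a·125 − b·920 = 92.30.
At (989, 1226): z_contact = 196.85 − 286.36 + 92.30 = 2.80 m.
Depth below ground = 23.2 − 2.80 = 20.4 m.

20.4 m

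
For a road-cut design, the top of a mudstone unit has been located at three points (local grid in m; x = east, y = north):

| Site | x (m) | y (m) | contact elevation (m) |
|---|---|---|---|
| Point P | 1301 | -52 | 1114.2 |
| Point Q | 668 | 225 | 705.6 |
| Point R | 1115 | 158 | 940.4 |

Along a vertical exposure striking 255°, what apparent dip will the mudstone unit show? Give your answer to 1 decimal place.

18.7°

Two edge vectors: Point P→Point Q = (-633, 277, -408.6), Point P→Point R = (-186, 210, -173.8).
Normal n = (Point P→Point Q) × (Point P→Point R) = (37663.4, -34015.8, -81408).
So ∂z/∂x = −n_x/n_z = 0.46265 and ∂z/∂y = −n_y/n_z = −0.41784.
Unit vector along 255° is (sin 255°, cos 255°) = (-0.9659, -0.2588).
Slope in that direction = a·(-0.9659) + b·(-0.2588) = −0.33874.
Apparent dip = arctan|0.33874| = 18.7° (true dip is 31.9°, so apparent ≤ true as expected).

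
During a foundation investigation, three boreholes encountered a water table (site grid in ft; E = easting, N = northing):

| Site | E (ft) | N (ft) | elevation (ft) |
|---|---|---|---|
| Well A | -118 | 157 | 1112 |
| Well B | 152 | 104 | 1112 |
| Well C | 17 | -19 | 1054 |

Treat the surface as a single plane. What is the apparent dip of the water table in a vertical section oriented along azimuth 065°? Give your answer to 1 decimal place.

Let the plane be z = a·E + b·N + c.
Well B−Well A: 270a − 53b = 0;  Well C−Well A: 135a − 176b = −58.
Solving gives a = 0.07616, b = 0.38796.
Unit vector along 065° is (sin 65°, cos 65°) = (0.9063, 0.4226).
Slope in that direction = a·(0.9063) + b·(0.4226) = 0.23298.
Apparent dip = arctan|0.23298| = 13.1° (true dip is 21.6°, so apparent ≤ true as expected).

13.1°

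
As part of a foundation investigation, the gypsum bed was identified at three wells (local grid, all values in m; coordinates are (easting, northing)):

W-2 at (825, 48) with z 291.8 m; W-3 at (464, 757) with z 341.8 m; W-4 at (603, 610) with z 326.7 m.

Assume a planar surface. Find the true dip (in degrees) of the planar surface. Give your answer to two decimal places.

Two edge vectors: W-2→W-3 = (-361, 709, 50), W-2→W-4 = (-222, 562, 34.9).
Normal n = (W-2→W-3) × (W-2→W-4) = (-3355.9, 1498.9, -45484).
So ∂z/∂E = −n_x/n_z = −0.07378 and ∂z/∂N = −n_y/n_z = 0.03295.
Gradient magnitude |∇z| = √(a² + b²) = √(0.00544 + 0.00109) = 0.08081.
True dip = arctan(0.08081) = 4.62°, dipping toward ESE (azimuth ≈ 114°).

4.62°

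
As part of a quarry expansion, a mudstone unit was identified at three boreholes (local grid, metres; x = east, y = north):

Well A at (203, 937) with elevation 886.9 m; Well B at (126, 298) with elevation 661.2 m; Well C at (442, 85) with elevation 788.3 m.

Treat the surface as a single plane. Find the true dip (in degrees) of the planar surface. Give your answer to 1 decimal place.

Let the plane be z = a·x + b·y + c.
Well B−Well A: −77a − 639b = −225.7;  Well C−Well A: 239a − 852b = −98.6.
Solving gives a = 0.59220, b = 0.28185.
Gradient magnitude |∇z| = √(a² + b²) = √(0.35070 + 0.07944) = 0.65585.
True dip = arctan(0.65585) = 33.3°, dipping toward WSW (azimuth ≈ 245°).

33.3°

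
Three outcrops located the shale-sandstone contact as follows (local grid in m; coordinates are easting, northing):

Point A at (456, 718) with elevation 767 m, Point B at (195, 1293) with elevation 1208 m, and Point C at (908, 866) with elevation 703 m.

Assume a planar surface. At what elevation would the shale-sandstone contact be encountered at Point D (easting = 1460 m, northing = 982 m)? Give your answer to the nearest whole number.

585 m

Two edge vectors: Point A→Point B = (-261, 575, 441), Point A→Point C = (452, 148, -64).
Normal n = (Point A→Point B) × (Point A→Point C) = (-102068, 182628, -298528).
So ∂z/∂easting = −n_x/n_z = −0.34190 and ∂z/∂northing = −n_y/n_z = 0.61176.
Intercept c from Point A: 767 + 155.91 − 439.24 = 483.66.
At (1460, 982): z = −499.2 + 600.8 + 483.66 = 585.2 m.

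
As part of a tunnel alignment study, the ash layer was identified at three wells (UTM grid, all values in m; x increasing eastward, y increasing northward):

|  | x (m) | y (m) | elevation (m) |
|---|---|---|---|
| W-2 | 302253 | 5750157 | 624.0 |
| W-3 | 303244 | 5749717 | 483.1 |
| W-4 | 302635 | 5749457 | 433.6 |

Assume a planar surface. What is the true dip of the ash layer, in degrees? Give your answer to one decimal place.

14.5°

Two edge vectors: W-2→W-3 = (991, -440, -140.9), W-2→W-4 = (382, -700, -190.4).
Normal n = (W-2→W-3) × (W-2→W-4) = (-14854, 134862.6, -525620).
So ∂z/∂x = −n_x/n_z = −0.02826 and ∂z/∂y = −n_y/n_z = 0.25658.
Gradient magnitude |∇z| = √(a² + b²) = √(0.00080 + 0.06583) = 0.25813.
True dip = arctan(0.25813) = 14.5°, dipping toward S (azimuth ≈ 174°).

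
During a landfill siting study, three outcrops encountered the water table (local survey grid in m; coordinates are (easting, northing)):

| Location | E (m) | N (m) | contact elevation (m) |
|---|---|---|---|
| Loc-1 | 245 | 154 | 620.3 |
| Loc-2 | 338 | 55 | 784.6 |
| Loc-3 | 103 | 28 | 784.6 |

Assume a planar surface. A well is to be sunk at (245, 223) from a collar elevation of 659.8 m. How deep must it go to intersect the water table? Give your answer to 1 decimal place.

Let the plane be z = a·E + b·N + c.
Loc-2−Loc-1: 93a − 99b = 164.3;  Loc-3−Loc-1: −142a − 126b = 164.3.
Solving gives a = 0.17210, b = −1.49792.
Then c = 620.3 − a·245 − b·154 = 808.82.
At (245, 223): z_contact = 42.16 − 334.04 + 808.82 = 516.94 m.
Depth below ground = 659.8 − 516.94 = 142.9 m.

142.9 m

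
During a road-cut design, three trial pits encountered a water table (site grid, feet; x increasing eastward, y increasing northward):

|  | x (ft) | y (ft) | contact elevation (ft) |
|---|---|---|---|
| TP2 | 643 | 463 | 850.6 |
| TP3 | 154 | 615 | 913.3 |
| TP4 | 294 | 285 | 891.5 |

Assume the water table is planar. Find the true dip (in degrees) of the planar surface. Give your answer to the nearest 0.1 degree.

Two edge vectors: TP2→TP3 = (-489, 152, 62.7), TP2→TP4 = (-349, -178, 40.9).
Normal n = (TP2→TP3) × (TP2→TP4) = (17377.4, -1882.2, 140090).
So ∂z/∂x = −n_x/n_z = −0.12404 and ∂z/∂y = −n_y/n_z = 0.01344.
Gradient magnitude |∇z| = √(a² + b²) = √(0.01539 + 0.00018) = 0.12477.
True dip = arctan(0.12477) = 7.1°, dipping toward E (azimuth ≈ 096°).

7.1°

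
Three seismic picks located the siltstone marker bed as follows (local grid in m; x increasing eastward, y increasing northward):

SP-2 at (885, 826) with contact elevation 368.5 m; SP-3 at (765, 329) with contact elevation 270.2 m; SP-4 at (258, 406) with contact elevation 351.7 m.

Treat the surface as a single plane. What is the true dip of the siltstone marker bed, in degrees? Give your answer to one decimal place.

Let the plane be z = a·x + b·y + c.
SP-3−SP-2: −120a − 497b = −98.3;  SP-4−SP-2: −627a − 420b = −16.8.
Solving gives a = −0.12609, b = 0.22823.
Gradient magnitude |∇z| = √(a² + b²) = √(0.01590 + 0.05209) = 0.26074.
True dip = arctan(0.26074) = 14.6°, dipping toward SSE (azimuth ≈ 151°).

14.6°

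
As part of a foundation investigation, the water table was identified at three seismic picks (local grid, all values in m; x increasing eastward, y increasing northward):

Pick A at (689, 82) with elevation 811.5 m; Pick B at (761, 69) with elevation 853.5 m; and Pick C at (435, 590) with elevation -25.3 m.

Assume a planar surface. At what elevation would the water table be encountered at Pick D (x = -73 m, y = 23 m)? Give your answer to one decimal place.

659.9 m

Let the plane be z = a·x + b·y + c.
Pick B−Pick A: 72a − 13b = 42;  Pick C−Pick A: −254a + 508b = −836.8.
Solving gives a = 0.31429, b = −1.49010.
Then c = 811.5 − a·689 − b·82 = 717.14.
At (-73, 23): z = −22.9 − 34.3 + 717.14 = 659.9 m.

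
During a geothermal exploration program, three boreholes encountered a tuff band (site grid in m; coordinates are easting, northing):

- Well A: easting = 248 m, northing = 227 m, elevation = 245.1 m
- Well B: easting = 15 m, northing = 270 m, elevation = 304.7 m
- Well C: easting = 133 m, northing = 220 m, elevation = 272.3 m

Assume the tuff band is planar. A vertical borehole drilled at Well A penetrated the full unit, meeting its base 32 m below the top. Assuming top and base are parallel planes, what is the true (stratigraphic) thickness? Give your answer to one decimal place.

Let the plane be z = a·easting + b·northing + c.
Well B−Well A: −233a + 43b = 59.6;  Well C−Well A: −115a − 7b = 27.2.
Solving gives a = −0.24130, b = 0.07853.
|∇z| = √(a²+b²) = 0.25376, so dip δ = arctan(0.25376) = 14.24°.
True thickness = vertical thickness × cos δ = 32 × cos 14.24° = 31.0 m.

31.0 m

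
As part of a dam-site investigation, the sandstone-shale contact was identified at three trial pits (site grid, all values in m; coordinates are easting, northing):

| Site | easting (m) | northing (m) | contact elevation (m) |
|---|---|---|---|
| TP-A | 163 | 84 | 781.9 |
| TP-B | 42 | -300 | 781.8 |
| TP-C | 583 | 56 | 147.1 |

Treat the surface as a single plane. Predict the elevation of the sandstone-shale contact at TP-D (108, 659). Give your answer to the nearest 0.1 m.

Let the plane be z = a·easting + b·northing + c.
TP-B−TP-A: −121a − 384b = −0.1;  TP-C−TP-A: 420a − 28b = −634.8.
Solving gives a = −1.48031, b = 0.46671.
Then c = 781.9 − a·163 − b·84 = 983.99.
At (108, 659): z = −159.9 + 307.6 + 983.99 = 1131.7 m.

1131.7 m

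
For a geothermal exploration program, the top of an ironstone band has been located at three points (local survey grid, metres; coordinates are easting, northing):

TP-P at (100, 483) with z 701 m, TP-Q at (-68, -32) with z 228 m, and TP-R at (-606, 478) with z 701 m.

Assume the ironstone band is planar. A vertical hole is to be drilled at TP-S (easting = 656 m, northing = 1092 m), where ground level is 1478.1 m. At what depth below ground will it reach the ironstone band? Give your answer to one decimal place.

220.1 m

Let the plane be z = a·easting + b·northing + c.
TP-Q−TP-P: −168a − 515b = −473;  TP-R−TP-P: −706a − 5b = 0.
Solving gives a = −0.006520, b = 0.920573.
Then c = 701 − a·100 − b·483 = 257.02.
At (656, 1092): z_contact = −4.28 + 1005.27 + 257.02 = 1258.00 m.
Depth below ground = 1478.1 − 1258.00 = 220.1 m.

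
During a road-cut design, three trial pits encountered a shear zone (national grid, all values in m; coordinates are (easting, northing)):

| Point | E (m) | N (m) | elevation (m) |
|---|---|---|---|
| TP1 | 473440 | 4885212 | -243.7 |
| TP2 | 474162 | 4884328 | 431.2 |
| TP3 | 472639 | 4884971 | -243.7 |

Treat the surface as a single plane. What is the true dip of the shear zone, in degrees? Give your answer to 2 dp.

Let the plane be z = a·E + b·N + c.
TP2−TP1: 722a − 884b = 674.9;  TP3−TP1: −801a − 241b = 0.
Solving gives a = 0.18439, b = −0.61286.
Gradient magnitude |∇z| = √(a² + b²) = √(0.03400 + 0.37560) = 0.64000.
True dip = arctan(0.64000) = 32.62°, dipping toward NNW (azimuth ≈ 343°).

32.62°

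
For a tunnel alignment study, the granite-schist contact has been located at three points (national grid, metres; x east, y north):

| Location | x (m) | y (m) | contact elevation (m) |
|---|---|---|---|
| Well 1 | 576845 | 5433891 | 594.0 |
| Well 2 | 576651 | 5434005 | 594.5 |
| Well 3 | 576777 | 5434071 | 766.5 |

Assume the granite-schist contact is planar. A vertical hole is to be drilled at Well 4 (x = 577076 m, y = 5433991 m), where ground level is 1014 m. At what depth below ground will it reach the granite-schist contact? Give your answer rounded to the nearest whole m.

Let the plane be z = a·x + b·y + c.
Well 2−Well 1: −194a + 114b = 0.5;  Well 3−Well 1: −68a + 180b = 172.5.
Solving gives a = 0.72051678, b = 1.23052856.
Then c = 594 − a·576845 − b·5433891 = −7101590.59.
At (577076, 5433991): z_contact = 415792.9 + 6686681.1 − 7101590.59 = 883.5 m.
Depth below ground = 1014 − 883.5 = 131 m.

131 m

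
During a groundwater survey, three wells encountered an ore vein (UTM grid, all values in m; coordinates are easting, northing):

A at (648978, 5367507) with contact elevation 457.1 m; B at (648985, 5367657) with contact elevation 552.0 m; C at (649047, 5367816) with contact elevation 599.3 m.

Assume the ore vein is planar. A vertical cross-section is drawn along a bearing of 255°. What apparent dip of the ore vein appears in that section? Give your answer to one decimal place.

Two edge vectors: A→B = (7, 150, 94.9), A→C = (69, 309, 142.2).
Normal n = (A→B) × (A→C) = (-7994.1, 5552.7, -8187).
So ∂z/∂easting = −n_x/n_z = −0.97644 and ∂z/∂northing = −n_y/n_z = 0.67823.
Unit vector along 255° is (sin 255°, cos 255°) = (-0.9659, -0.2588).
Slope in that direction = a·(-0.9659) + b·(-0.2588) = 0.76763.
Apparent dip = arctan|0.76763| = 37.5° (true dip is 49.9°, so apparent ≤ true as expected).

37.5°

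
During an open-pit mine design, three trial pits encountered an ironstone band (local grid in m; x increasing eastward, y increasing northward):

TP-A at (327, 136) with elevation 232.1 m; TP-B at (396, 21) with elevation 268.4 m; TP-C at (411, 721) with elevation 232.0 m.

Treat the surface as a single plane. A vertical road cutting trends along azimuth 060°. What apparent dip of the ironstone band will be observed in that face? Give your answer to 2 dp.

18.62°

Two edge vectors: TP-A→TP-B = (69, -115, 36.3), TP-A→TP-C = (84, 585, -0.1).
Normal n = (TP-A→TP-B) × (TP-A→TP-C) = (-21224, 3056.1, 50025).
So ∂z/∂x = −n_x/n_z = 0.42427 and ∂z/∂y = −n_y/n_z = −0.06109.
Unit vector along 060° is (sin 60°, cos 60°) = (0.8660, 0.5000).
Slope in that direction = a·(0.8660) + b·(0.5000) = 0.33688.
Apparent dip = arctan|0.33688| = 18.62° (true dip is 23.2°, so apparent ≤ true as expected).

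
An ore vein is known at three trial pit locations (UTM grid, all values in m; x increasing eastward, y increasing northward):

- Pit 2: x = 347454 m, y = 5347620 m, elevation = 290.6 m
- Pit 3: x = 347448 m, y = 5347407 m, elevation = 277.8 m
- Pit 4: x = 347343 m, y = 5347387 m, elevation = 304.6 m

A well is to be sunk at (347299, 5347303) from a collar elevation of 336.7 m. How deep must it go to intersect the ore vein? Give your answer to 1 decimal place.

26.0 m

Two edge vectors: Pit 2→Pit 3 = (-6, -213, -12.8), Pit 2→Pit 4 = (-111, -233, 14).
Normal n = (Pit 2→Pit 3) × (Pit 2→Pit 4) = (-5964.4, 1504.8, -22245).
So ∂z/∂x = −n_x/n_z = −0.268123174 and ∂z/∂y = −n_y/n_z = 0.067646662.
Intercept c from Pit 2: 290.6 + 93160.47 − 361748.64 = −268297.57.
At (347299, 5347303): z_contact = −93118.91 + 361727.20 − 268297.57 = 310.72 m.
Depth below ground = 336.7 − 310.72 = 26.0 m.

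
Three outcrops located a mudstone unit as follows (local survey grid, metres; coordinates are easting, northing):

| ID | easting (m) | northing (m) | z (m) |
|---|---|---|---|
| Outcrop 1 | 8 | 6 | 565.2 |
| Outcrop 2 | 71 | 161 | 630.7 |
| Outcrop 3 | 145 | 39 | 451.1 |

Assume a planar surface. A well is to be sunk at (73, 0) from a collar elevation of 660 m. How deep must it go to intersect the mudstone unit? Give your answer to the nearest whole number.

167 m

Let the plane be z = a·easting + b·northing + c.
Outcrop 2−Outcrop 1: 63a + 155b = 65.5;  Outcrop 3−Outcrop 1: 137a + 33b = −114.1.
Solving gives a = −1.03607, b = 0.84369.
Then c = 565.2 − a·8 − b·6 = 568.43.
At (73, 0): z_contact = −75.6 + 0.0 + 568.43 = 492.8 m.
Depth below ground = 660 − 492.8 = 167 m.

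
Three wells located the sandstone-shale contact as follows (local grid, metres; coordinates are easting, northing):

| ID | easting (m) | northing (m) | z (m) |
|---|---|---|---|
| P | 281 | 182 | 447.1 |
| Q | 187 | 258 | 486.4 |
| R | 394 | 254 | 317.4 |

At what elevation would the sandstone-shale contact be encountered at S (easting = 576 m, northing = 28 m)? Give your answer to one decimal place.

281.1 m

Let the plane be z = a·easting + b·northing + c.
Q−P: −94a + 76b = 39.3;  R−P: 113a + 72b = −129.7.
Solving gives a = −0.82618, b = −0.50475.
Then c = 447.1 − a·281 − b·182 = 771.12.
At (576, 28): z = −475.9 − 14.1 + 771.12 = 281.1 m.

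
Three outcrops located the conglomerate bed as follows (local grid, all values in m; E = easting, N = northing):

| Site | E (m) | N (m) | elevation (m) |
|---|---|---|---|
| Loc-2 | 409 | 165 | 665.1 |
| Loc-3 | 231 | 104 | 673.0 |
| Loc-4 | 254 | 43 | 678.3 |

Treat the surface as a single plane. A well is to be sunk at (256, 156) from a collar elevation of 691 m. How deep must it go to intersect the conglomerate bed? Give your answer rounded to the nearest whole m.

23 m

Let the plane be z = a·E + b·N + c.
Loc-3−Loc-2: −178a − 61b = 7.9;  Loc-4−Loc-2: −155a − 122b = 13.2.
Solving gives a = −0.01294, b = −0.09176.
Then c = 665.1 − a·409 − b·165 = 685.53.
At (256, 156): z_contact = −3.3 − 14.3 + 685.53 = 667.9 m.
Depth below ground = 691 − 667.9 = 23 m.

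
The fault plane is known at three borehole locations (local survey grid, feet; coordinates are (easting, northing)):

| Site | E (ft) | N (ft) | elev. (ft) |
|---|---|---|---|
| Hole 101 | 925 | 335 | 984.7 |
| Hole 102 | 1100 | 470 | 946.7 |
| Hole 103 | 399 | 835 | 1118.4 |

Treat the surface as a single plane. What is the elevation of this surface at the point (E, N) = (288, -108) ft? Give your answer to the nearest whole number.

1124 ft

Let the plane be z = a·E + b·N + c.
Hole 102−Hole 101: 175a + 135b = −38;  Hole 103−Hole 101: −526a + 500b = 133.7.
Solving gives a = −0.23374, b = 0.02151.
Then c = 984.7 − a·925 − b·335 = 1193.70.
At (288, -108): z = −67.3 − 2.3 + 1193.70 = 1124.1 ft.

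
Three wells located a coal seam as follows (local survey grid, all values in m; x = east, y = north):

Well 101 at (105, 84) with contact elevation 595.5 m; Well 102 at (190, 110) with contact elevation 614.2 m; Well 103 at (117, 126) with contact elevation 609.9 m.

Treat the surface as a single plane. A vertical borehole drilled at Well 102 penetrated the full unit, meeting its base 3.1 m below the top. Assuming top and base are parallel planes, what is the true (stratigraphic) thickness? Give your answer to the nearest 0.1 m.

Let the plane be z = a·x + b·y + c.
Well 102−Well 101: 85a + 26b = 18.7;  Well 103−Well 101: 12a + 42b = 14.4.
Solving gives a = 0.12615, b = 0.30681.
|∇z| = √(a²+b²) = 0.33174, so dip δ = arctan(0.33174) = 18.35°.
True thickness = vertical thickness × cos δ = 3.1 × cos 18.35° = 2.9 m.

2.9 m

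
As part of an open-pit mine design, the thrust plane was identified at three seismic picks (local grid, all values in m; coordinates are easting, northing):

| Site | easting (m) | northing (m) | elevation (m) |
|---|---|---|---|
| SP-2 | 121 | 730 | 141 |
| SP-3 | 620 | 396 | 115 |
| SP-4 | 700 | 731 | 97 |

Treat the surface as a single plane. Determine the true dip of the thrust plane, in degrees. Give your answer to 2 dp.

Two edge vectors: SP-2→SP-3 = (499, -334, -26), SP-2→SP-4 = (579, 1, -44).
Normal n = (SP-2→SP-3) × (SP-2→SP-4) = (14722, 6902, 193885).
So ∂z/∂easting = −n_x/n_z = −0.07593 and ∂z/∂northing = −n_y/n_z = −0.03560.
Gradient magnitude |∇z| = √(a² + b²) = √(0.00577 + 0.00127) = 0.08386.
True dip = arctan(0.08386) = 4.79°, dipping toward ENE (azimuth ≈ 065°).

4.79°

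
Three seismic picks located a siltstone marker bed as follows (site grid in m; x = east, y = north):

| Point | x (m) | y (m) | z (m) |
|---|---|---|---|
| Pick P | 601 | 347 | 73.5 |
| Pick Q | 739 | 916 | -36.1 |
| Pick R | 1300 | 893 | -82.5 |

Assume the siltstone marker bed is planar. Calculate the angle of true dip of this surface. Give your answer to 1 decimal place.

10.9°

Let the plane be z = a·x + b·y + c.
Pick Q−Pick P: 138a + 569b = −109.6;  Pick R−Pick P: 699a + 546b = −156.
Solving gives a = −0.08971, b = −0.17086.
Gradient magnitude |∇z| = √(a² + b²) = √(0.00805 + 0.02919) = 0.19298.
True dip = arctan(0.19298) = 10.9°, dipping toward NNE (azimuth ≈ 028°).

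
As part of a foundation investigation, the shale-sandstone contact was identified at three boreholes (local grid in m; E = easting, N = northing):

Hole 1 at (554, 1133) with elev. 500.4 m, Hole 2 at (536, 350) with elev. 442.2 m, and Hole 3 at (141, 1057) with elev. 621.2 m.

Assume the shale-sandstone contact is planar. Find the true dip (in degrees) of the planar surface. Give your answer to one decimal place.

Let the plane be z = a·E + b·N + c.
Hole 2−Hole 1: −18a − 783b = −58.2;  Hole 3−Hole 1: −413a − 76b = 120.8.
Solving gives a = −0.30747, b = 0.08140.
Gradient magnitude |∇z| = √(a² + b²) = √(0.09454 + 0.00663) = 0.31806.
True dip = arctan(0.31806) = 17.6°, dipping toward ESE (azimuth ≈ 105°).

17.6°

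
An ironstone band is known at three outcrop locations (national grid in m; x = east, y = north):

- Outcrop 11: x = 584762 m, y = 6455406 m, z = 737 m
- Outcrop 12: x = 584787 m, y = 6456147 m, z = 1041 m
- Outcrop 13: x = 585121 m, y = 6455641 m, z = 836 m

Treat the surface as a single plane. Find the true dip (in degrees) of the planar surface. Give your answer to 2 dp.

Let the plane be z = a·x + b·y + c.
Outcrop 12−Outcrop 11: 25a + 741b = 304;  Outcrop 13−Outcrop 11: 359a + 235b = 99.
Solving gives a = 0.00738, b = 0.41001.
Gradient magnitude |∇z| = √(a² + b²) = √(0.00005 + 0.16811) = 0.41007.
True dip = arctan(0.41007) = 22.30°, dipping toward S (azimuth ≈ 181°).

22.30°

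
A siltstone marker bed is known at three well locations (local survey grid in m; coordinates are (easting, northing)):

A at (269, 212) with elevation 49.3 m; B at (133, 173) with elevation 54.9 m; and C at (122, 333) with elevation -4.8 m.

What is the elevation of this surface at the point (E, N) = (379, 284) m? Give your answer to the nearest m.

Let the plane be z = a·E + b·N + c.
B−A: −136a − 39b = 5.6;  C−A: −147a + 121b = −54.1.
Solving gives a = 0.06455, b = −0.36869.
Then c = 49.3 − a·269 − b·212 = 110.10.
At (379, 284): z = 24.5 − 104.7 + 110.10 = 29.9 m.

30 m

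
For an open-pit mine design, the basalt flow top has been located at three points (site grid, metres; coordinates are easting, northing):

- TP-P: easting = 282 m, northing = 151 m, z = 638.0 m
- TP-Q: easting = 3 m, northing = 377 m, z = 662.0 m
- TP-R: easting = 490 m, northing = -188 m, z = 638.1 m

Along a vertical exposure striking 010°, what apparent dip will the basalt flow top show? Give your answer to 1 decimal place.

Let the plane be z = a·easting + b·northing + c.
TP-Q−TP-P: −279a + 226b = 24;  TP-R−TP-P: 208a − 339b = 0.1.
Solving gives a = −0.17150, b = −0.10552.
Unit vector along 010° is (sin 10°, cos 10°) = (0.1736, 0.9848).
Slope in that direction = a·(0.1736) + b·(0.9848) = −0.13370.
Apparent dip = arctan|0.13370| = 7.6° (true dip is 11.4°, so apparent ≤ true as expected).

7.6°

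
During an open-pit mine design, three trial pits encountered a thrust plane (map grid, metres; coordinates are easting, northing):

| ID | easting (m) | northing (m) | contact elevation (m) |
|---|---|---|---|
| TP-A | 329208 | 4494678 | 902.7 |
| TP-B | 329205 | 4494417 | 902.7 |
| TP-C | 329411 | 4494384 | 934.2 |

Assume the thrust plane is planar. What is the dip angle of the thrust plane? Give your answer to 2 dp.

Two edge vectors: TP-A→TP-B = (-3, -261, 0), TP-A→TP-C = (203, -294, 31.5).
Normal n = (TP-A→TP-B) × (TP-A→TP-C) = (-8221.5, 94.5, 53865).
So ∂z/∂easting = −n_x/n_z = 0.15263 and ∂z/∂northing = −n_y/n_z = −0.00175.
Gradient magnitude |∇z| = √(a² + b²) = √(0.02330 + 0.00000) = 0.15264.
True dip = arctan(0.15264) = 8.68°, dipping toward W (azimuth ≈ 271°).

8.68°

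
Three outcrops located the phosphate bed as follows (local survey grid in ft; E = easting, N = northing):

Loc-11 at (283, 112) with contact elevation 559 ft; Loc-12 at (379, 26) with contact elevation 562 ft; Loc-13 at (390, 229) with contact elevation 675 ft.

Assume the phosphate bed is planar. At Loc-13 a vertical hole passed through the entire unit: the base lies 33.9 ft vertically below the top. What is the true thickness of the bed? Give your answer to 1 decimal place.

Let the plane be z = a·E + b·N + c.
Loc-12−Loc-11: 96a − 86b = 3;  Loc-13−Loc-11: 107a + 117b = 116.
Solving gives a = 0.50538, b = 0.52926.
|∇z| = √(a²+b²) = 0.73180, so dip δ = arctan(0.73180) = 36.20°.
True thickness = vertical thickness × cos δ = 33.9 × cos 36.20° = 27.4 ft.

27.4 ft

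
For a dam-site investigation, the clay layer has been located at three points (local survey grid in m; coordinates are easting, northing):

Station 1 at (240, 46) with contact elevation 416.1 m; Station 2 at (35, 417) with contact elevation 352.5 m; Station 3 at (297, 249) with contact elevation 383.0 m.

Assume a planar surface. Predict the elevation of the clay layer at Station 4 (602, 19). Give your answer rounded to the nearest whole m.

424 m

Let the plane be z = a·easting + b·northing + c.
Station 2−Station 1: −205a + 371b = −63.6;  Station 3−Station 1: 57a + 203b = −33.1.
Solving gives a = 0.01005, b = −0.16588.
Then c = 416.1 − a·240 − b·46 = 421.32.
At (602, 19): z = 6.0 − 3.2 + 421.32 = 424.2 m.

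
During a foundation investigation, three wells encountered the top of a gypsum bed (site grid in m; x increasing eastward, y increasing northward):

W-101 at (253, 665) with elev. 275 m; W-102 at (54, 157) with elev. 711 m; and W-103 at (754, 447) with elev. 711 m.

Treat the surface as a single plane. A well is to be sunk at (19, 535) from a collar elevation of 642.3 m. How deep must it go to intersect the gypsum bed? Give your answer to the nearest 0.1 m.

333.4 m

Two edge vectors: W-101→W-102 = (-199, -508, 436), W-101→W-103 = (501, -218, 436).
Normal n = (W-101→W-102) × (W-101→W-103) = (-126440, 305200, 297890).
So ∂z/∂x = −n_x/n_z = 0.42445 and ∂z/∂y = −n_y/n_z = −1.02454.
Intercept c from W-101: 275 − 107.39 + 681.32 = 848.93.
At (19, 535): z_contact = 8.06 − 548.13 + 848.93 = 308.87 m.
Depth below ground = 642.3 − 308.87 = 333.4 m.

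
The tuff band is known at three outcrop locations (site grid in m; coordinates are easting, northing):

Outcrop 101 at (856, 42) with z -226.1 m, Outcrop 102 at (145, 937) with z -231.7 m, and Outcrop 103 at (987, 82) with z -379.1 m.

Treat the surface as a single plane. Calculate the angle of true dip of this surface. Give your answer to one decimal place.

Let the plane be z = a·easting + b·northing + c.
Outcrop 102−Outcrop 101: −711a + 895b = −5.6;  Outcrop 103−Outcrop 101: 131a + 40b = −153.
Solving gives a = −0.93840, b = −0.75174.
Gradient magnitude |∇z| = √(a² + b²) = √(0.88060 + 0.56511) = 1.20237.
True dip = arctan(1.20237) = 50.3°, dipping toward NE (azimuth ≈ 051°).

50.3°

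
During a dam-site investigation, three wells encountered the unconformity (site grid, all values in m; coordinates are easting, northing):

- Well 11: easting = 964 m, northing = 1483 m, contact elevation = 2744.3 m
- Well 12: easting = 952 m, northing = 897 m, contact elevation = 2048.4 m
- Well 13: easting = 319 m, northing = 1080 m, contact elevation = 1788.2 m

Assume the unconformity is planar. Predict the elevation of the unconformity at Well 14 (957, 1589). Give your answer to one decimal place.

2863.3 m

Two edge vectors: Well 11→Well 12 = (-12, -586, -695.9), Well 11→Well 13 = (-645, -403, -956.1).
Normal n = (Well 11→Well 12) × (Well 11→Well 13) = (279826.9, 437382.3, -373134).
So ∂z/∂easting = −n_x/n_z = 0.749937 and ∂z/∂northing = −n_y/n_z = 1.172186.
Intercept c from Well 11: 2744.3 − 722.94 − 1738.35 = 283.01.
At (957, 1589): z = 717.7 + 1862.6 + 283.01 = 2863.3 m.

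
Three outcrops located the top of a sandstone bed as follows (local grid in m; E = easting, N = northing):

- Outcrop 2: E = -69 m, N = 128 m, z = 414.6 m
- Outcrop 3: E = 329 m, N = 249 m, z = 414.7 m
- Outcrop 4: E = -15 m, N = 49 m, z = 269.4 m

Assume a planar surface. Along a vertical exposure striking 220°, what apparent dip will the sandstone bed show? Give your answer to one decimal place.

41.0°

Two edge vectors: Outcrop 2→Outcrop 3 = (398, 121, 0.1), Outcrop 2→Outcrop 4 = (54, -79, -145.2).
Normal n = (Outcrop 2→Outcrop 3) × (Outcrop 2→Outcrop 4) = (-17561.3, 57795, -37976).
So ∂z/∂E = −n_x/n_z = −0.46243 and ∂z/∂N = −n_y/n_z = 1.52188.
Unit vector along 220° is (sin 220°, cos 220°) = (-0.6428, -0.7660).
Slope in that direction = a·(-0.6428) + b·(-0.7660) = −0.86858.
Apparent dip = arctan|0.86858| = 41.0° (true dip is 57.8°, so apparent ≤ true as expected).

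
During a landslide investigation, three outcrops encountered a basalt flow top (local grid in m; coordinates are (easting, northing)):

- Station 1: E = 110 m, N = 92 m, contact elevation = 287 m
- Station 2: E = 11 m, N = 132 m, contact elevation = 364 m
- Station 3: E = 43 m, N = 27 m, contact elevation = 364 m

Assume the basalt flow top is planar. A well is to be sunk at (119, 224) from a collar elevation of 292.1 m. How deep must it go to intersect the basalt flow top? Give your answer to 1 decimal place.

48.8 m

Two edge vectors: Station 1→Station 2 = (-99, 40, 77), Station 1→Station 3 = (-67, -65, 77).
Normal n = (Station 1→Station 2) × (Station 1→Station 3) = (8085, 2464, 9115).
So ∂z/∂E = −n_x/n_z = −0.88700 and ∂z/∂N = −n_y/n_z = −0.27032.
Intercept c from Station 1: 287 + 97.57 + 24.87 = 409.44.
At (119, 224): z_contact = −105.55 − 60.55 + 409.44 = 243.33 m.
Depth below ground = 292.1 − 243.33 = 48.8 m.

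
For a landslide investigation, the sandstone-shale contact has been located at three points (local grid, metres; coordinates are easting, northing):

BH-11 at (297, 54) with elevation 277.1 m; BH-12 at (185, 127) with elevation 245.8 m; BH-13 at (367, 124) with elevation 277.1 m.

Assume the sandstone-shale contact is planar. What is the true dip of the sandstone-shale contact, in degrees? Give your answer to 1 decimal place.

13.5°

Let the plane be z = a·easting + b·northing + c.
BH-12−BH-11: −112a + 73b = −31.3;  BH-13−BH-11: 70a + 70b = 0.
Solving gives a = 0.16919, b = −0.16919.
Gradient magnitude |∇z| = √(a² + b²) = √(0.02862 + 0.02862) = 0.23927.
True dip = arctan(0.23927) = 13.5°, dipping toward NW (azimuth ≈ 315°).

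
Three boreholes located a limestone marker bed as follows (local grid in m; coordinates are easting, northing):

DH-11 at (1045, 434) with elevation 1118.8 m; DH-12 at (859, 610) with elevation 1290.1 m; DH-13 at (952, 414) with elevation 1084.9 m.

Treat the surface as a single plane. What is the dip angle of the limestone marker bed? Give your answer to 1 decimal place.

Let the plane be z = a·easting + b·northing + c.
DH-12−DH-11: −186a + 176b = 171.3;  DH-13−DH-11: −93a − 20b = −33.9.
Solving gives a = 0.12646, b = 1.10694.
Gradient magnitude |∇z| = √(a² + b²) = √(0.01599 + 1.22533) = 1.11414.
True dip = arctan(1.11414) = 48.1°, dipping toward S (azimuth ≈ 187°).

48.1°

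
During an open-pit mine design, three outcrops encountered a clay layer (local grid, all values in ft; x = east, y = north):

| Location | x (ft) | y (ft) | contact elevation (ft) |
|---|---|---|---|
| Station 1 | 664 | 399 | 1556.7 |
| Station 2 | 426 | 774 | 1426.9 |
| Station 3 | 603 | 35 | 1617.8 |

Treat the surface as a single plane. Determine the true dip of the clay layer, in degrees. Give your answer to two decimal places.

16.83°

Two edge vectors: Station 1→Station 2 = (-238, 375, -129.8), Station 1→Station 3 = (-61, -364, 61.1).
Normal n = (Station 1→Station 2) × (Station 1→Station 3) = (-24334.7, 22459.6, 109507).
So ∂z/∂x = −n_x/n_z = 0.22222 and ∂z/∂y = −n_y/n_z = −0.20510.
Gradient magnitude |∇z| = √(a² + b²) = √(0.04938 + 0.04206) = 0.30240.
True dip = arctan(0.30240) = 16.83°, dipping toward NW (azimuth ≈ 313°).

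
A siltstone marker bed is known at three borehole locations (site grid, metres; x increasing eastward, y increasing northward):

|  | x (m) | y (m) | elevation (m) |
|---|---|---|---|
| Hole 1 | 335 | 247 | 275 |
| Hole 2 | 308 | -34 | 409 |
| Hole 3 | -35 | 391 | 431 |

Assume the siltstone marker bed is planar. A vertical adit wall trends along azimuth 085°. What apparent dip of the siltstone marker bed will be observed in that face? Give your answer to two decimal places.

31.79°

Let the plane be z = a·x + b·y + c.
Hole 2−Hole 1: −27a − 281b = 134;  Hole 3−Hole 1: −370a + 144b = 156.
Solving gives a = −0.58533, b = −0.42063.
Unit vector along 085° is (sin 85°, cos 85°) = (0.9962, 0.0872).
Slope in that direction = a·(0.9962) + b·(0.0872) = −0.61976.
Apparent dip = arctan|0.61976| = 31.79° (true dip is 35.8°, so apparent ≤ true as expected).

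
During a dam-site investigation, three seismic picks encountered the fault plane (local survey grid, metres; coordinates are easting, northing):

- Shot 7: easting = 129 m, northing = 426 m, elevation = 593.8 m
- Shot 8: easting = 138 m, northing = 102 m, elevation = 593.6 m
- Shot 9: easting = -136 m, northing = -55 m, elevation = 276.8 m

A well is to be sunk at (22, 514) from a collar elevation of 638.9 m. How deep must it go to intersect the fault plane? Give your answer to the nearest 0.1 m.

164.0 m

Two edge vectors: Shot 7→Shot 8 = (9, -324, -0.2), Shot 7→Shot 9 = (-265, -481, -317).
Normal n = (Shot 7→Shot 8) × (Shot 7→Shot 9) = (102611.8, 2906, -90189).
So ∂z/∂easting = −n_x/n_z = 1.13774 and ∂z/∂northing = −n_y/n_z = 0.03222.
Intercept c from Shot 7: 593.8 − 146.77 − 13.73 = 433.31.
At (22, 514): z_contact = 25.03 + 16.56 + 433.31 = 474.90 m.
Depth below ground = 638.9 − 474.90 = 164.0 m.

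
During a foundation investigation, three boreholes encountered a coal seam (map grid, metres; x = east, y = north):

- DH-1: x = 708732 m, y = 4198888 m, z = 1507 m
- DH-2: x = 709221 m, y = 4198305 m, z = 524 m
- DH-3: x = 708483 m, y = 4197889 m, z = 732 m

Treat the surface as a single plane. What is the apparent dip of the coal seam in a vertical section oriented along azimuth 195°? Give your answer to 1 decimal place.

Let the plane be z = a·x + b·y + c.
DH-2−DH-1: 489a − 583b = −983;  DH-3−DH-1: −249a − 999b = −775.
Solving gives a = −0.83669, b = 0.98432.
Unit vector along 195° is (sin 195°, cos 195°) = (-0.2588, -0.9659).
Slope in that direction = a·(-0.2588) + b·(-0.9659) = −0.73423.
Apparent dip = arctan|0.73423| = 36.3° (true dip is 52.3°, so apparent ≤ true as expected).

36.3°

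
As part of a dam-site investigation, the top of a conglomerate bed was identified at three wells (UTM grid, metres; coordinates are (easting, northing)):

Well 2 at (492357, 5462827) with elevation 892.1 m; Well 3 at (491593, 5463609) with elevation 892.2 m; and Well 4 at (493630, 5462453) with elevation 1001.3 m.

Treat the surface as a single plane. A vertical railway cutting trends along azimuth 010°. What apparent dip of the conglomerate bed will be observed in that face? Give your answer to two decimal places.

Two edge vectors: Well 2→Well 3 = (-764, 782, 0.1), Well 2→Well 4 = (1273, -374, 109.2).
Normal n = (Well 2→Well 3) × (Well 2→Well 4) = (85431.8, 83556.1, -709750).
So ∂z/∂E = −n_x/n_z = 0.12037 and ∂z/∂N = −n_y/n_z = 0.11773.
Unit vector along 010° is (sin 10°, cos 10°) = (0.1736, 0.9848).
Slope in that direction = a·(0.1736) + b·(0.9848) = 0.13684.
Apparent dip = arctan|0.13684| = 7.79° (true dip is 9.6°, so apparent ≤ true as expected).

7.79°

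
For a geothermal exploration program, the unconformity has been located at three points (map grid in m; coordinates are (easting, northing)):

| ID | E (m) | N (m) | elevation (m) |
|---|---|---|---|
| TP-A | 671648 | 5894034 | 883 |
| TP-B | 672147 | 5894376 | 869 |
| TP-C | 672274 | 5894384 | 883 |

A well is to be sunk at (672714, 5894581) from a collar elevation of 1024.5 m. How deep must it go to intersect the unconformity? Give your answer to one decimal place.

130.6 m

Let the plane be z = a·E + b·N + c.
TP-B−TP-A: 499a + 342b = −14;  TP-C−TP-A: 626a + 350b = 0.
Solving gives a = 0.124233051, b = −0.222199686.
Then c = 883 − a·671648 − b·5894034 = 1227094.62.
At (672714, 5894581): z_contact = 83573.31 − 1309774.05 + 1227094.62 = 893.89 m.
Depth below ground = 1024.5 − 893.89 = 130.6 m.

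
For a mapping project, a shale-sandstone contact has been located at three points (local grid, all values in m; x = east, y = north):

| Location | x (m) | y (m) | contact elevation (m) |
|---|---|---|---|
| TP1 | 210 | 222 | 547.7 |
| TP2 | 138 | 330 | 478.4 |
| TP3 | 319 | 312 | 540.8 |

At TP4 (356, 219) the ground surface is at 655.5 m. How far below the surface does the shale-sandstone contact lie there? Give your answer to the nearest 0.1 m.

62.5 m

Two edge vectors: TP1→TP2 = (-72, 108, -69.3), TP1→TP3 = (109, 90, -6.9).
Normal n = (TP1→TP2) × (TP1→TP3) = (5491.8, -8050.5, -18252).
So ∂z/∂x = −n_x/n_z = 0.30089 and ∂z/∂y = −n_y/n_z = −0.44107.
Intercept c from TP1: 547.7 − 63.19 + 97.92 = 582.43.
At (356, 219): z_contact = 107.12 − 96.60 + 582.43 = 592.95 m.
Depth below ground = 655.5 − 592.95 = 62.5 m.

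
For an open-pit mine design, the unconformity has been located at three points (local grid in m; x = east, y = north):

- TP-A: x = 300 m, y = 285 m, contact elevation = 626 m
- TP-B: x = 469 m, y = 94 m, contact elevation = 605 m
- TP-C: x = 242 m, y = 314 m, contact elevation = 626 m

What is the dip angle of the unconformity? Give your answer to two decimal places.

Let the plane be z = a·x + b·y + c.
TP-B−TP-A: 169a − 191b = −21;  TP-C−TP-A: −58a + 29b = 0.
Solving gives a = 0.09859, b = 0.19718.
Gradient magnitude |∇z| = √(a² + b²) = √(0.00972 + 0.03888) = 0.22046.
True dip = arctan(0.22046) = 12.43°, dipping toward SSW (azimuth ≈ 207°).

12.43°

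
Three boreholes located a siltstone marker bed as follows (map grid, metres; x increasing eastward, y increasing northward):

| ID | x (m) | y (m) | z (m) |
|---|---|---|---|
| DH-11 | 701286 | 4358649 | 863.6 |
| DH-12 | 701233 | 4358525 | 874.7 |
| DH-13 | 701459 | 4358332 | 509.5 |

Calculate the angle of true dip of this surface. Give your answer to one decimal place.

Let the plane be z = a·x + b·y + c.
DH-12−DH-11: −53a − 124b = 11.1;  DH-13−DH-11: 173a − 317b = −354.1.
Solving gives a = −1.23983, b = 0.44041.
Gradient magnitude |∇z| = √(a² + b²) = √(1.53717 + 0.19396) = 1.31572.
True dip = arctan(1.31572) = 52.8°, dipping toward ESE (azimuth ≈ 110°).

52.8°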